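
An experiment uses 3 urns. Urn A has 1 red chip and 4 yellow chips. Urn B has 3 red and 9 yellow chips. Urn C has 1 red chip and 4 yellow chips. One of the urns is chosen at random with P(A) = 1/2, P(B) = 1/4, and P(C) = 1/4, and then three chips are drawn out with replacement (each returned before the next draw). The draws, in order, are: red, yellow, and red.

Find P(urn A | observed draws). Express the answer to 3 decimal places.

For each hypothesis, P(data | H) works out to: P(data | urn A) = (1/5)(4/5)(1/5) = 0.032; P(data | urn B) = (3/12)(9/12)(3/12) = 0.046875; P(data | urn C) = (1/5)(4/5)(1/5) = 0.032.
The prior-weighted likelihoods are 1/2 · 0.032 = 0.016, 1/4 · 0.046875 = 0.011719, 1/4 · 0.032 = 0.008; with total 0.035719.
By Bayes' rule, P(urn A | data) = (0.016) / (0.035719) = 0.44794.

0.448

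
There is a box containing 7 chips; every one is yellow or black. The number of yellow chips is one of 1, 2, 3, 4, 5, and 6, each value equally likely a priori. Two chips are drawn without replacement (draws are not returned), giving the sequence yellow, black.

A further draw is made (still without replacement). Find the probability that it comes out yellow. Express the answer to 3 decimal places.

0.500

For each hypothesis, P(data | H) works out to: P(data | r = 1) = (1/7)(6/6) = 1/7; P(data | r = 2) = (2/7)(5/6) = 5/21; P(data | r = 3) = (3/7)(4/6) = 2/7; P(data | r = 4) = (4/7)(3/6) = 2/7; P(data | r = 5) = (5/7)(2/6) = 5/21; P(data | r = 6) = (6/7)(1/6) = 1/7.
Multiplying each by its prior: 1/6 · 1/7 = 1/42, 1/6 · 5/21 = 5/126, 1/6 · 2/7 = 1/21, 1/6 · 2/7 = 1/21, 1/6 · 5/21 = 5/126, 1/6 · 1/7 = 1/42; with total 2/9.
Dividing through by the total gives posterior P(r = 1 | data) = 3/28, P(r = 2 | data) = 5/28, P(r = 3 | data) = 3/14, P(r = 4 | data) = 3/14, P(r = 5 | data) = 5/28, P(r = 6 | data) = 3/28.
The predictive probability is P(yellow next | data) = (0)(3/28) + (1/5)(5/28) + (2/5)(3/14) + (3/5)(3/14) + (4/5)(5/28) + (1)(3/28) = 1/2.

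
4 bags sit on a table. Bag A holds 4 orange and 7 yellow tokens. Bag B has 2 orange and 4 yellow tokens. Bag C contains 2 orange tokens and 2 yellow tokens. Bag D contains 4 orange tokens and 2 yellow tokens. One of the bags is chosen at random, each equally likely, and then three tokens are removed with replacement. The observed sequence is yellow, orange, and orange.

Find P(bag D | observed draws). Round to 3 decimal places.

0.343

Compute the likelihood of the observed sequence for each case: P(data | bag A) = (7/11)(4/11)(4/11) = 0.084147; P(data | bag B) = (4/6)(2/6)(2/6) = 0.074074; P(data | bag C) = (2/4)(2/4)(2/4) = 0.125; P(data | bag D) = (2/6)(4/6)(4/6) = 0.14815.
Multiplying each by its prior: 1/4 · 0.084147 = 0.021037, 1/4 · 0.074074 = 0.018519, 1/4 · 0.125 = 0.03125, 1/4 · 0.14815 = 0.037037; summing to 0.10784.
By Bayes' rule, P(bag D | data) = (0.037037) / (0.10784) = 0.34344.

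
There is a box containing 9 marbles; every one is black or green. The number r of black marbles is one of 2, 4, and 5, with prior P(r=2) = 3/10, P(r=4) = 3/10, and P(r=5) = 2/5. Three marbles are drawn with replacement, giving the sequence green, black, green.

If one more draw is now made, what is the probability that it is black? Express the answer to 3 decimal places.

For each hypothesis, P(data | H) works out to: P(data | r = 2) = (7/9)(2/9)(7/9) = 0.13443; P(data | r = 4) = (5/9)(4/9)(5/9) = 0.13717; P(data | r = 5) = (4/9)(5/9)(4/9) = 0.10974.
The prior-weighted likelihoods are 3/10 · 0.13443 = 0.040329, 3/10 · 0.13717 = 0.041152, 2/5 · 0.10974 = 0.043896; summing to 0.12538.
The posterior is then P(r = 2 | data) = 0.32166, P(r = 4 | data) = 0.32823, P(r = 5 | data) = 0.35011.
So P(black next | data) = Σ P(black next | H) P(H | data) = (2/9)(0.32166) + (4/9)(0.32823) + (5/9)(0.35011) = 0.41186.

0.412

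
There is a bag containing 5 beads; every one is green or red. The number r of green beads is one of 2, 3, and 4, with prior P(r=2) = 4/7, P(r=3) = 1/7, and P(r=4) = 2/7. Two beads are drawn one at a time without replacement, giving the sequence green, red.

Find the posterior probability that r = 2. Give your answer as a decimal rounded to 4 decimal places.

Compute the likelihood of the observed sequence for each case: P(data | r = 2) = (2/5)(3/4) = 3/10; P(data | r = 3) = (3/5)(2/4) = 3/10; P(data | r = 4) = (4/5)(1/4) = 1/5.
Multiplying each by its prior: 4/7 · 3/10 = 6/35, 1/7 · 3/10 = 3/70, 2/7 · 1/5 = 2/35; summing to 19/70.
Therefore the posterior P(r = 2 | data) = (6/35) / (19/70) = 12/19.

0.6316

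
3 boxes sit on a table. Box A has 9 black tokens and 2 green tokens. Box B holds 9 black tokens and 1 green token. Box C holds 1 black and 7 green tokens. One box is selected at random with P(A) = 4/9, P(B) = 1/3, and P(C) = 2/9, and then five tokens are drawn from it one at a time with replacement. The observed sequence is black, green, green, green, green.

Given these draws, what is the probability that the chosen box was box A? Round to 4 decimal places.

The likelihood of the observed sequence under each hypothesis: P(data | box A) = (9/11)(2/11)(2/11)(2/11)(2/11) = 0.00089413; P(data | box B) = (9/10)(1/10)(1/10)(1/10)(1/10) = 9e-05; P(data | box C) = (1/8)(7/8)(7/8)(7/8)(7/8) = 0.073273.
The prior-weighted likelihoods are 4/9 · 0.00089413 = 0.00039739, 1/3 · 9e-05 = 3e-05, 2/9 · 0.073273 = 0.016283; with total 0.01671.
So P(box A | data) = (0.00039739) / (0.01671) = 0.023781.

0.0238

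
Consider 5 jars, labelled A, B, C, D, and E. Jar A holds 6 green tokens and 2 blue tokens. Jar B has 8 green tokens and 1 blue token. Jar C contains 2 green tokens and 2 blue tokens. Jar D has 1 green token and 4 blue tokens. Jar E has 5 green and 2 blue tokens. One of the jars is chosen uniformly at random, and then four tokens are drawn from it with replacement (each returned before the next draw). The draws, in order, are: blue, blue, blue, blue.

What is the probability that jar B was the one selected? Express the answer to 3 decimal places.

Under each hypothesis, the probability of the observed sequence is: P(data | jar A) = (2/8)(2/8)(2/8)(2/8) = 0.0039062; P(data | jar B) = (1/9)(1/9)(1/9)(1/9) = 0.00015242; P(data | jar C) = (2/4)(2/4)(2/4)(2/4) = 0.0625; P(data | jar D) = (4/5)(4/5)(4/5)(4/5) = 0.4096; P(data | jar E) = (2/7)(2/7)(2/7)(2/7) = 0.0066639.
The prior-weighted likelihoods are 1/5 · 0.0039062 = 0.00078125, 1/5 · 0.00015242 = 3.0483e-05, 1/5 · 0.0625 = 0.0125, 1/5 · 0.4096 = 0.08192, 1/5 · 0.0066639 = 0.0013328; with total 0.096565.
Therefore the posterior P(jar B | data) = (3.0483e-05) / (0.096565) = 0.00031568.

0.000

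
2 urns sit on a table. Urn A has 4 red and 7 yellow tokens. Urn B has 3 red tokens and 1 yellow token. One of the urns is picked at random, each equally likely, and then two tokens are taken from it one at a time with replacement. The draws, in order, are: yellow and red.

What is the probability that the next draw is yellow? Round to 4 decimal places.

Under each hypothesis, the probability of the observed sequence is: P(data | urn A) = (7/11)(4/11) = 0.2314; P(data | urn B) = (1/4)(3/4) = 0.1875.
Weighting by the prior gives 1/2 · 0.2314 = 0.1157, 1/2 · 0.1875 = 0.09375; summing to 0.20945.
Dividing through by the total gives posterior P(urn A | data) = 0.5524, P(urn B | data) = 0.4476.
Averaging over the posterior, P(yellow next | data) = (7/11)(0.5524) + (1/4)(0.4476) = 0.46343.

0.4634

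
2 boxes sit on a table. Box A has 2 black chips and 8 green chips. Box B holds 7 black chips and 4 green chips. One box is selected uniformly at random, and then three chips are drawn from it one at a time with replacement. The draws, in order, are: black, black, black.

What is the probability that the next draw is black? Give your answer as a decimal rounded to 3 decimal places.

0.623

Under each hypothesis, the probability of the observed sequence is: P(data | box A) = (2/10)(2/10)(2/10) = 0.008; P(data | box B) = (7/11)(7/11)(7/11) = 0.2577.
Weighting by the prior gives 1/2 · 0.008 = 0.004, 1/2 · 0.2577 = 0.12885; summing to 0.13285.
Dividing through by the total gives posterior P(box A | data) = 0.030109, P(box B | data) = 0.96989.
So P(black next | data) = Σ P(black next | H) P(H | data) = (1/5)(0.030109) + (7/11)(0.96989) = 0.62323.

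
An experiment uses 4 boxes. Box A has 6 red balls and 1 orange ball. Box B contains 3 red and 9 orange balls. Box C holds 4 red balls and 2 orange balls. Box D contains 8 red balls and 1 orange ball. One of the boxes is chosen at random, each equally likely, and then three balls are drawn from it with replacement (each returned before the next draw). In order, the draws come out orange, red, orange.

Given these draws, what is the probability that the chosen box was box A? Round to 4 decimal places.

The likelihood of the observed sequence under each hypothesis: P(data | box A) = (1/7)(6/7)(1/7) = 0.017493; P(data | box B) = (9/12)(3/12)(9/12) = 0.14062; P(data | box C) = (2/6)(4/6)(2/6) = 0.074074; P(data | box D) = (1/9)(8/9)(1/9) = 0.010974.
The prior-weighted likelihoods are 1/4 · 0.017493 = 0.0043732, 1/4 · 0.14062 = 0.035156, 1/4 · 0.074074 = 0.018519, 1/4 · 0.010974 = 0.0027435; these sum to 0.060791.
Hence P(box A | data) = (0.0043732) / (0.060791) = 0.071937.

0.0719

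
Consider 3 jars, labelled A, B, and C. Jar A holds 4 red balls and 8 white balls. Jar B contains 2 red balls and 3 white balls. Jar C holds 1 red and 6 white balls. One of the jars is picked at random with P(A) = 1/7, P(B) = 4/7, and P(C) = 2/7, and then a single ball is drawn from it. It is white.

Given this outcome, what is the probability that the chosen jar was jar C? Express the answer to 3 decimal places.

For each hypothesis, P(data | H) works out to: P(data | jar A) = (8/12) = 2/3; P(data | jar B) = (3/5) = 3/5; P(data | jar C) = (6/7) = 6/7.
The prior-weighted likelihoods are 1/7 · 2/3 = 2/21, 4/7 · 3/5 = 12/35, 2/7 · 6/7 = 12/49; these sum to 502/735.
So P(jar C | data) = (12/49) / (502/735) = 90/251.

0.359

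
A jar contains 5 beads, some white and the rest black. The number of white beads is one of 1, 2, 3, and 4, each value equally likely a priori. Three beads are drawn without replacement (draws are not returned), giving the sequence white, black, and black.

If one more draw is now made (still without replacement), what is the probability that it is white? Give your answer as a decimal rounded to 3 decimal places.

0.400

Compute the likelihood of the observed sequence for each case: P(data | r = 1) = (1/5)(4/4)(3/3) = 1/5; P(data | r = 2) = (2/5)(3/4)(2/3) = 1/5; P(data | r = 3) = (3/5)(2/4)(1/3) = 1/10; P(data | r = 4) = (4/5)(1/4)(0/3) = 0.
The prior-weighted likelihoods are 1/4 · 1/5 = 1/20, 1/4 · 1/5 = 1/20, 1/4 · 1/10 = 1/40, 1/4 · 0 = 0; these sum to 1/8.
Dividing through by the total gives posterior P(r = 1 | data) = 2/5, P(r = 2 | data) = 2/5, P(r = 3 | data) = 1/5, P(r = 4 | data) = 0.
The predictive probability is P(white next | data) = (0)(2/5) + (1/2)(2/5) + (1)(1/5) = 2/5.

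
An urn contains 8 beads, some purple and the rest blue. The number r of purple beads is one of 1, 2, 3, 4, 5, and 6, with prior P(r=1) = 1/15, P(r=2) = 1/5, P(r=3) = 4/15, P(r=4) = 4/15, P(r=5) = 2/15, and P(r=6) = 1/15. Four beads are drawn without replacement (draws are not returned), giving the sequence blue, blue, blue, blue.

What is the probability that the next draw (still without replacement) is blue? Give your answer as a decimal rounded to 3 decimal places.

0.517

Compute the likelihood of the observed sequence for each case: P(data | r = 1) = (7/8)(6/7)(5/6)(4/5) = 1/2; P(data | r = 2) = (6/8)(5/7)(4/6)(3/5) = 3/14; P(data | r = 3) = (5/8)(4/7)(3/6)(2/5) = 1/14; P(data | r = 4) = (4/8)(3/7)(2/6)(1/5) = 1/70; P(data | r = 5) = (3/8)(2/7)(1/6)(0/5) = 0; P(data | r = 6) = (2/8)(1/7)(0/6) = 0.
Weighting by the prior gives 1/15 · 1/2 = 1/30, 1/5 · 3/14 = 3/70, 4/15 · 1/14 = 2/105, 4/15 · 1/70 = 2/525, 2/15 · 0 = 0, 1/15 · 0 = 0; summing to 52/525.
Normalising, the posterior is P(r = 1 | data) = 35/104, P(r = 2 | data) = 45/104, P(r = 3 | data) = 5/26, P(r = 4 | data) = 1/26, P(r = 5 | data) = 0, P(r = 6 | data) = 0.
Averaging over the posterior, P(blue next | data) = (3/4)(35/104) + (1/2)(45/104) + (1/4)(5/26) + (0)(1/26) = 215/416.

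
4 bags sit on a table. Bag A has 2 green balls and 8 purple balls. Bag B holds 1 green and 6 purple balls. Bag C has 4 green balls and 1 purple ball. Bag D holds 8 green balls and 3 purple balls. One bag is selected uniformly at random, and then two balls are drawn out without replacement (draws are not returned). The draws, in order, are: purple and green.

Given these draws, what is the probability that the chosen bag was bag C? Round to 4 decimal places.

For each hypothesis, P(data | H) works out to: P(data | bag A) = (8/10)(2/9) = 8/45; P(data | bag B) = (6/7)(1/6) = 1/7; P(data | bag C) = (1/5)(4/4) = 1/5; P(data | bag D) = (3/11)(8/10) = 12/55.
Weighting by the prior gives 1/4 · 8/45 = 2/45, 1/4 · 1/7 = 1/28, 1/4 · 1/5 = 1/20, 1/4 · 12/55 = 3/55; these sum to 128/693.
So P(bag C | data) = (1/20) / (128/693) = 693/2560.

0.2707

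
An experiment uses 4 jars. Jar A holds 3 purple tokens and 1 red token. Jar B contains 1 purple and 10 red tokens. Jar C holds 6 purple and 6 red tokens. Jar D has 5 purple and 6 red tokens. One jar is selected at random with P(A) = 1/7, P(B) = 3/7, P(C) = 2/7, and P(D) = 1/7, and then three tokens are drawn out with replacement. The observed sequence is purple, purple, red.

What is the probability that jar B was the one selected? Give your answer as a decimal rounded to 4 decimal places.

The likelihood of the observed sequence under each hypothesis: P(data | jar A) = (3/4)(3/4)(1/4) = 0.14062; P(data | jar B) = (1/11)(1/11)(10/11) = 0.0075131; P(data | jar C) = (6/12)(6/12)(6/12) = 0.125; P(data | jar D) = (5/11)(5/11)(6/11) = 0.1127.
Multiplying each by its prior: 1/7 · 0.14062 = 0.020089, 3/7 · 0.0075131 = 0.0032199, 2/7 · 0.125 = 0.035714, 1/7 · 0.1127 = 0.0161; with total 0.075123.
So P(jar B | data) = (0.0032199) / (0.075123) = 0.042862.

0.0429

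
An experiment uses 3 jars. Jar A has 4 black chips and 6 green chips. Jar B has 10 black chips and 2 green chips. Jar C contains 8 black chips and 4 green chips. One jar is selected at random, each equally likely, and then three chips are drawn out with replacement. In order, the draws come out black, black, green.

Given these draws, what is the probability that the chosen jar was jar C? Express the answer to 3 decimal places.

0.412

For each hypothesis, P(data | H) works out to: P(data | jar A) = (4/10)(4/10)(6/10) = 0.096; P(data | jar B) = (10/12)(10/12)(2/12) = 0.11574; P(data | jar C) = (8/12)(8/12)(4/12) = 0.14815.
Weighting by the prior gives 1/3 · 0.096 = 0.032, 1/3 · 0.11574 = 0.03858, 1/3 · 0.14815 = 0.049383; with total 0.11996.
So P(jar C | data) = (0.049383) / (0.11996) = 0.41165.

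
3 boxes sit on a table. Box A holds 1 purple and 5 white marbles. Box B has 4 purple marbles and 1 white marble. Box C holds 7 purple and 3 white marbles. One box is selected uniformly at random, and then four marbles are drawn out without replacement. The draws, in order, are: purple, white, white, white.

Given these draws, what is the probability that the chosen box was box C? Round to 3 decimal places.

0.048

For each hypothesis, P(data | H) works out to: P(data | box A) = (1/6)(5/5)(4/4)(3/3) = 1/6; P(data | box B) = (4/5)(1/4)(0/3) = 0; P(data | box C) = (7/10)(3/9)(2/8)(1/7) = 1/120.
Multiplying each by its prior: 1/3 · 1/6 = 1/18, 1/3 · 0 = 0, 1/3 · 1/120 = 1/360; these sum to 7/120.
Hence P(box C | data) = (1/360) / (7/120) = 1/21.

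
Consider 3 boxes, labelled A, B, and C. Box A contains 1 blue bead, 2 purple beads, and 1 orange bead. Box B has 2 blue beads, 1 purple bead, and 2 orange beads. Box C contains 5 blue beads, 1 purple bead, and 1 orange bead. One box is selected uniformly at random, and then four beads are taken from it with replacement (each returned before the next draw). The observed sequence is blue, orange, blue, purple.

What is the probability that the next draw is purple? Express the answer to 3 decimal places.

0.256

Compute the likelihood of the observed sequence for each case: P(data | box A) = (1/4)(1/4)(1/4)(2/4) = 0.0078125; P(data | box B) = (2/5)(2/5)(2/5)(1/5) = 0.0128; P(data | box C) = (5/7)(1/7)(5/7)(1/7) = 0.010412.
Multiplying each by its prior: 1/3 · 0.0078125 = 0.0026042, 1/3 · 0.0128 = 0.0042667, 1/3 · 0.010412 = 0.0034708; these sum to 0.010342.
Dividing through by the total gives posterior P(box A | data) = 0.25181, P(box B | data) = 0.41257, P(box C | data) = 0.33561.
Averaging over the posterior, P(purple next | data) = (1/2)(0.25181) + (1/5)(0.41257) + (1/7)(0.33561) = 0.25637.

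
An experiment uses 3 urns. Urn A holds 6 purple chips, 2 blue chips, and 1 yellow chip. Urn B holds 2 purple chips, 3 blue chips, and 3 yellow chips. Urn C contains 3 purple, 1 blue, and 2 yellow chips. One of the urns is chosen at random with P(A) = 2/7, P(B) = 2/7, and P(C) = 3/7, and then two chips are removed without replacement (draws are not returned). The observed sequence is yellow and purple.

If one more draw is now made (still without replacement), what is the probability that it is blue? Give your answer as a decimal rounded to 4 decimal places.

Under each hypothesis, the probability of the observed sequence is: P(data | urn A) = (1/9)(6/8) = 1/12; P(data | urn B) = (3/8)(2/7) = 3/28; P(data | urn C) = (2/6)(3/5) = 1/5.
Weighting by the prior gives 2/7 · 1/12 = 1/42, 2/7 · 3/28 = 3/98, 3/7 · 1/5 = 3/35; these sum to 103/735.
Normalising, the posterior is P(urn A | data) = 35/206, P(urn B | data) = 45/206, P(urn C | data) = 63/103.
Averaging over the posterior, P(blue next | data) = (2/7)(35/206) + (1/2)(45/206) + (1/4)(63/103) = 32/103.

0.3107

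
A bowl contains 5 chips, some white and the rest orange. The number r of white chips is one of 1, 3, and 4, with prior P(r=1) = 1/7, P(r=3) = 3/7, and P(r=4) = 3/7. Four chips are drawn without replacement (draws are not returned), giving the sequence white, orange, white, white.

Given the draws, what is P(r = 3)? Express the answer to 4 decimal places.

0.3333

Compute the likelihood of the observed sequence for each case: P(data | r = 1) = (1/5)(4/4)(0/3) = 0; P(data | r = 3) = (3/5)(2/4)(2/3)(1/2) = 1/10; P(data | r = 4) = (4/5)(1/4)(3/3)(2/2) = 1/5.
The prior-weighted likelihoods are 1/7 · 0 = 0, 3/7 · 1/10 = 3/70, 3/7 · 1/5 = 3/35; these sum to 9/70.
By Bayes' rule, P(r = 3 | data) = (3/70) / (9/70) = 1/3.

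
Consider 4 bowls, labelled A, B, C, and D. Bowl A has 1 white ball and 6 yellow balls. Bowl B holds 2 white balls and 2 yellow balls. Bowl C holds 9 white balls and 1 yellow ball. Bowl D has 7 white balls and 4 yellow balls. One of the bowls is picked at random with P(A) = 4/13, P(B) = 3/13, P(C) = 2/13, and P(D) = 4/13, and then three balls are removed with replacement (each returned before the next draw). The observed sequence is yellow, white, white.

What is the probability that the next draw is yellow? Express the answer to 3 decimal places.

Compute the likelihood of the observed sequence for each case: P(data | bowl A) = (6/7)(1/7)(1/7) = 0.017493; P(data | bowl B) = (2/4)(2/4)(2/4) = 0.125; P(data | bowl C) = (1/10)(9/10)(9/10) = 0.081; P(data | bowl D) = (4/11)(7/11)(7/11) = 0.14726.
Weighting by the prior gives 4/13 · 0.017493 = 0.0053824, 3/13 · 0.125 = 0.028846, 2/13 · 0.081 = 0.012462, 4/13 · 0.14726 = 0.04531; with total 0.092.
Normalising, the posterior is P(bowl A | data) = 0.058504, P(bowl B | data) = 0.31354, P(bowl C | data) = 0.13545, P(bowl D | data) = 0.4925.
The predictive probability is P(yellow next | data) = (6/7)(0.058504) + (1/2)(0.31354) + (1/10)(0.13545) + (4/11)(0.4925) = 0.39955.

0.400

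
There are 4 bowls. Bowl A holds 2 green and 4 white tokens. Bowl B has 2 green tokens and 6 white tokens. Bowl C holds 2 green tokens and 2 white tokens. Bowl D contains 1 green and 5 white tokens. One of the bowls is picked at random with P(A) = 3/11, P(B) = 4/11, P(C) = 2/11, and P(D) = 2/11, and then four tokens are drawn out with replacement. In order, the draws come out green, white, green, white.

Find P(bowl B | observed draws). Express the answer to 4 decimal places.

For each hypothesis, P(data | H) works out to: P(data | bowl A) = (2/6)(4/6)(2/6)(4/6) = 0.049383; P(data | bowl B) = (2/8)(6/8)(2/8)(6/8) = 0.035156; P(data | bowl C) = (2/4)(2/4)(2/4)(2/4) = 0.0625; P(data | bowl D) = (1/6)(5/6)(1/6)(5/6) = 0.01929.
Weighting by the prior gives 3/11 · 0.049383 = 0.013468, 4/11 · 0.035156 = 0.012784, 2/11 · 0.0625 = 0.011364, 2/11 · 0.01929 = 0.0035073; with total 0.041123.
Therefore the posterior P(bowl B | data) = (0.012784) / (0.041123) = 0.31087.

0.3109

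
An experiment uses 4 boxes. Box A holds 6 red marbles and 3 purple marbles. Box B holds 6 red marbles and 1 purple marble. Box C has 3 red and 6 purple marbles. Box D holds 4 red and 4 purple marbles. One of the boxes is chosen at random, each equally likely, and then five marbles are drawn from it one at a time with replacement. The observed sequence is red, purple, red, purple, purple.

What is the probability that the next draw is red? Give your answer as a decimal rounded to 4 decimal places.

Compute the likelihood of the observed sequence for each case: P(data | box A) = (6/9)(3/9)(6/9)(3/9)(3/9) = 0.016461; P(data | box B) = (6/7)(1/7)(6/7)(1/7)(1/7) = 0.002142; P(data | box C) = (3/9)(6/9)(3/9)(6/9)(6/9) = 0.032922; P(data | box D) = (4/8)(4/8)(4/8)(4/8)(4/8) = 0.03125.
Multiplying each by its prior: 1/4 · 0.016461 = 0.0041152, 1/4 · 0.002142 = 0.00053549, 1/4 · 0.032922 = 0.0082305, 1/4 · 0.03125 = 0.0078125; with total 0.020694.
The posterior is then P(box A | data) = 0.19886, P(box B | data) = 0.025877, P(box C | data) = 0.39773, P(box D | data) = 0.37753.
Averaging over the posterior, P(red next | data) = (2/3)(0.19886) + (6/7)(0.025877) + (1/3)(0.39773) + (1/2)(0.37753) = 0.4761.

0.4761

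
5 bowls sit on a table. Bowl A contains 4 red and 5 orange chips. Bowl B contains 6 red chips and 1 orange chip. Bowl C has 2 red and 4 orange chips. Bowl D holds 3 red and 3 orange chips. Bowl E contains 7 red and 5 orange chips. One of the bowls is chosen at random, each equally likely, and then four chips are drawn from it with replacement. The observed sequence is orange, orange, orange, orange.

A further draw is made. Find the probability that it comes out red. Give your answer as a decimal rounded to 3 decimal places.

0.408

Under each hypothesis, the probability of the observed sequence is: P(data | bowl A) = (5/9)(5/9)(5/9)(5/9) = 0.09526; P(data | bowl B) = (1/7)(1/7)(1/7)(1/7) = 0.00041649; P(data | bowl C) = (4/6)(4/6)(4/6)(4/6) = 0.19753; P(data | bowl D) = (3/6)(3/6)(3/6)(3/6) = 0.0625; P(data | bowl E) = (5/12)(5/12)(5/12)(5/12) = 0.030141.
The prior-weighted likelihoods are 1/5 · 0.09526 = 0.019052, 1/5 · 0.00041649 = 8.3299e-05, 1/5 · 0.19753 = 0.039506, 1/5 · 0.0625 = 0.0125, 1/5 · 0.030141 = 0.0060282; these sum to 0.07717.
Dividing through by the total gives posterior P(bowl A | data) = 0.24688, P(bowl B | data) = 0.0010794, P(bowl C | data) = 0.51194, P(bowl D | data) = 0.16198, P(bowl E | data) = 0.078116.
So P(red next | data) = Σ P(red next | H) P(H | data) = (4/9)(0.24688) + (6/7)(0.0010794) + (1/3)(0.51194) + (1/2)(0.16198) + (7/12)(0.078116) = 0.40786.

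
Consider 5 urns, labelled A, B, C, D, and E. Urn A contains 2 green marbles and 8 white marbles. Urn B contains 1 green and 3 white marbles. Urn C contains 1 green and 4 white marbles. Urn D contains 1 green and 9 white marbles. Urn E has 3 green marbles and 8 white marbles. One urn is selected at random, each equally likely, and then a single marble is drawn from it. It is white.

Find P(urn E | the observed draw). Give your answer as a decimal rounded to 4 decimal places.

0.1829

Compute the likelihood of this draw for each case: P(data | urn A) = (8/10) = 4/5; P(data | urn B) = (3/4) = 3/4; P(data | urn C) = (4/5) = 4/5; P(data | urn D) = (9/10) = 9/10; P(data | urn E) = (8/11) = 8/11.
Weighting by the prior gives 1/5 · 4/5 = 4/25, 1/5 · 3/4 = 3/20, 1/5 · 4/5 = 4/25, 1/5 · 9/10 = 9/50, 1/5 · 8/11 = 8/55; with total 35/44.
So P(urn E | data) = (8/55) / (35/44) = 32/175.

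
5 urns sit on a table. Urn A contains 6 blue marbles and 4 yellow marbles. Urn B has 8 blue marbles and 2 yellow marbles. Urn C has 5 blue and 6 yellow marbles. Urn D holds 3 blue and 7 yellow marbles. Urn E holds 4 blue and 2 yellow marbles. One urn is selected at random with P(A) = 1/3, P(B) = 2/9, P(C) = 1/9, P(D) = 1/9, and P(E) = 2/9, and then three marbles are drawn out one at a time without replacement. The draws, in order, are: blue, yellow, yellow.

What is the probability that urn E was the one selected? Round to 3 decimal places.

Compute the likelihood of the observed sequence for each case: P(data | urn A) = (6/10)(4/9)(3/8) = 0.1; P(data | urn B) = (8/10)(2/9)(1/8) = 0.022222; P(data | urn C) = (5/11)(6/10)(5/9) = 0.15152; P(data | urn D) = (3/10)(7/9)(6/8) = 0.175; P(data | urn E) = (4/6)(2/5)(1/4) = 0.066667.
The prior-weighted likelihoods are 1/3 · 0.1 = 0.033333, 2/9 · 0.022222 = 0.0049383, 1/9 · 0.15152 = 0.016835, 1/9 · 0.175 = 0.019444, 2/9 · 0.066667 = 0.014815; with total 0.089366.
Hence P(urn E | data) = (0.014815) / (0.089366) = 0.16578.

0.166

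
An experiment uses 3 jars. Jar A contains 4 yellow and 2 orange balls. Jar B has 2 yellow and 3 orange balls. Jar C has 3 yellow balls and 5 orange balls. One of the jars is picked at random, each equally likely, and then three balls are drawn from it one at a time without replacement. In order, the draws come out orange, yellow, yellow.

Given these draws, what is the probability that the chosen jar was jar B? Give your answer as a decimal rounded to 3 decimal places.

For each hypothesis, P(data | H) works out to: P(data | jar A) = (2/6)(4/5)(3/4) = 1/5; P(data | jar B) = (3/5)(2/4)(1/3) = 1/10; P(data | jar C) = (5/8)(3/7)(2/6) = 5/56.
The prior-weighted likelihoods are 1/3 · 1/5 = 1/15, 1/3 · 1/10 = 1/30, 1/3 · 5/56 = 5/168; with total 109/840.
Therefore the posterior P(jar B | data) = (1/30) / (109/840) = 28/109.

0.257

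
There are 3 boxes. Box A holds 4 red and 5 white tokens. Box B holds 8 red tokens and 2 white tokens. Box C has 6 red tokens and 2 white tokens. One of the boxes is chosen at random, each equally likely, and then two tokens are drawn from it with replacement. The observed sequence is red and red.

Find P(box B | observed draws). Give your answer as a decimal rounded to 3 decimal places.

0.457

Compute the likelihood of the observed sequence for each case: P(data | box A) = (4/9)(4/9) = 0.19753; P(data | box B) = (8/10)(8/10) = 0.64; P(data | box C) = (6/8)(6/8) = 0.5625.
Multiplying each by its prior: 1/3 · 0.19753 = 0.065844, 1/3 · 0.64 = 0.21333, 1/3 · 0.5625 = 0.1875; summing to 0.46668.
Therefore the posterior P(box B | data) = (0.21333) / (0.46668) = 0.45713.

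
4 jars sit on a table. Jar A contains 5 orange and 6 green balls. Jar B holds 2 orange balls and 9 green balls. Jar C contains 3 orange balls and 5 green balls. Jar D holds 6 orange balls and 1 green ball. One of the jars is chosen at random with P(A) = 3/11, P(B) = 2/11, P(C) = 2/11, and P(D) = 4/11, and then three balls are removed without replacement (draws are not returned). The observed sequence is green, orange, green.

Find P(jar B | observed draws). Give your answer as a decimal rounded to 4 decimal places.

0.2638

For each hypothesis, P(data | H) works out to: P(data | jar A) = (6/11)(5/10)(5/9) = 0.15152; P(data | jar B) = (9/11)(2/10)(8/9) = 0.14545; P(data | jar C) = (5/8)(3/7)(4/6) = 0.17857; P(data | jar D) = (1/7)(6/6)(0/5) = 0.
The prior-weighted likelihoods are 3/11 · 0.15152 = 0.041322, 2/11 · 0.14545 = 0.026446, 2/11 · 0.17857 = 0.032468, 4/11 · 0 = 0; these sum to 0.10024.
By Bayes' rule, P(jar B | data) = (0.026446) / (0.10024) = 0.26384.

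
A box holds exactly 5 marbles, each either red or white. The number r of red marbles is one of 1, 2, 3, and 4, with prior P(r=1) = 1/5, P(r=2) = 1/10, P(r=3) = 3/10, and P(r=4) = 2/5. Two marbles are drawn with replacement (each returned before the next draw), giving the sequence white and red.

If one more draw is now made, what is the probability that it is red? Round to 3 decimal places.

For each hypothesis, P(data | H) works out to: P(data | r = 1) = (4/5)(1/5) = 4/25; P(data | r = 2) = (3/5)(2/5) = 6/25; P(data | r = 3) = (2/5)(3/5) = 6/25; P(data | r = 4) = (1/5)(4/5) = 4/25.
The prior-weighted likelihoods are 1/5 · 4/25 = 4/125, 1/10 · 6/25 = 3/125, 3/10 · 6/25 = 9/125, 2/5 · 4/25 = 8/125; with total 24/125.
Dividing through by the total gives posterior P(r = 1 | data) = 1/6, P(r = 2 | data) = 1/8, P(r = 3 | data) = 3/8, P(r = 4 | data) = 1/3.
Averaging over the posterior, P(red next | data) = (1/5)(1/6) + (2/5)(1/8) + (3/5)(3/8) + (4/5)(1/3) = 23/40.

0.575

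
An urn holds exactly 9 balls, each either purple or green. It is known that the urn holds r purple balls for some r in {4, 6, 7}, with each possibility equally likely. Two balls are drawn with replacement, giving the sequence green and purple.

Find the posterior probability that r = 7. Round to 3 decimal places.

The likelihood of the observed sequence under each hypothesis: P(data | r = 4) = (5/9)(4/9) = 20/81; P(data | r = 6) = (3/9)(6/9) = 2/9; P(data | r = 7) = (2/9)(7/9) = 14/81.
Multiplying each by its prior: 1/3 · 20/81 = 20/243, 1/3 · 2/9 = 2/27, 1/3 · 14/81 = 14/243; with total 52/243.
So P(r = 7 | data) = (14/243) / (52/243) = 7/26.

0.269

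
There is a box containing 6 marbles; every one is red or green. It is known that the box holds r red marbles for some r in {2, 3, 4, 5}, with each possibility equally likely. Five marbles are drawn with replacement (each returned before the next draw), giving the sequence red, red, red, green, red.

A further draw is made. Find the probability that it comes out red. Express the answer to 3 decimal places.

0.696

Compute the likelihood of the observed sequence for each case: P(data | r = 2) = (2/6)(2/6)(2/6)(4/6)(2/6) = 0.0082305; P(data | r = 3) = (3/6)(3/6)(3/6)(3/6)(3/6) = 0.03125; P(data | r = 4) = (4/6)(4/6)(4/6)(2/6)(4/6) = 0.065844; P(data | r = 5) = (5/6)(5/6)(5/6)(1/6)(5/6) = 0.080376.
The prior-weighted likelihoods are 1/4 · 0.0082305 = 0.0020576, 1/4 · 0.03125 = 0.0078125, 1/4 · 0.065844 = 0.016461, 1/4 · 0.080376 = 0.020094; with total 0.046425.
Dividing through by the total gives posterior P(r = 2 | data) = 0.044321, P(r = 3 | data) = 0.16828, P(r = 4 | data) = 0.35457, P(r = 5 | data) = 0.43283.
Averaging over the posterior, P(red next | data) = (1/3)(0.044321) + (1/2)(0.16828) + (2/3)(0.35457) + (5/6)(0.43283) = 0.69598.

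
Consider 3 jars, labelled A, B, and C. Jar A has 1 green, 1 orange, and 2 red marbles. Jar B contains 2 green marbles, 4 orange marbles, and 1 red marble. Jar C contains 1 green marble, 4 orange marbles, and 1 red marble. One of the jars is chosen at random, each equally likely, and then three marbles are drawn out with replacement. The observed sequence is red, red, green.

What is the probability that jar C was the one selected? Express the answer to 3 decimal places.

The likelihood of the observed sequence under each hypothesis: P(data | jar A) = (2/4)(2/4)(1/4) = 0.0625; P(data | jar B) = (1/7)(1/7)(2/7) = 0.0058309; P(data | jar C) = (1/6)(1/6)(1/6) = 0.0046296.
Multiplying each by its prior: 1/3 · 0.0625 = 0.020833, 1/3 · 0.0058309 = 0.0019436, 1/3 · 0.0046296 = 0.0015432; these sum to 0.02432.
Therefore the posterior P(jar C | data) = (0.0015432) / (0.02432) = 0.063454.

0.063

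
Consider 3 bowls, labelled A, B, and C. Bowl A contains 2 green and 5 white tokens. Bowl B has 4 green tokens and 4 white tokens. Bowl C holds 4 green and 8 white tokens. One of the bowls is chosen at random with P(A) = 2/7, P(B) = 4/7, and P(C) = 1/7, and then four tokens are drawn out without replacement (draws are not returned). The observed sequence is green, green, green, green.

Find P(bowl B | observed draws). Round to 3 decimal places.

0.966

Compute the likelihood of the observed sequence for each case: P(data | bowl A) = (2/7)(1/6)(0/5) = 0; P(data | bowl B) = (4/8)(3/7)(2/6)(1/5) = 0.014286; P(data | bowl C) = (4/12)(3/11)(2/10)(1/9) = 0.0020202.
Multiplying each by its prior: 2/7 · 0 = 0, 4/7 · 0.014286 = 0.0081633, 1/7 · 0.0020202 = 0.0002886; summing to 0.0084519.
Hence P(bowl B | data) = (0.0081633) / (0.0084519) = 0.96585.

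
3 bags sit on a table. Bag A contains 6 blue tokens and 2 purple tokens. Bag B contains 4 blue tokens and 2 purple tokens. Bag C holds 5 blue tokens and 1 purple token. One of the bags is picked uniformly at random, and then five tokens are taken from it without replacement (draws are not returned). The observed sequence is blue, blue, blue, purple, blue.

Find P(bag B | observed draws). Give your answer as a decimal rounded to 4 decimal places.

0.1958

The likelihood of the observed sequence under each hypothesis: P(data | bag A) = (6/8)(5/7)(4/6)(2/5)(3/4) = 0.10714; P(data | bag B) = (4/6)(3/5)(2/4)(2/3)(1/2) = 0.066667; P(data | bag C) = (5/6)(4/5)(3/4)(1/3)(2/2) = 0.16667.
Weighting by the prior gives 1/3 · 0.10714 = 0.035714, 1/3 · 0.066667 = 0.022222, 1/3 · 0.16667 = 0.055556; summing to 0.11349.
So P(bag B | data) = (0.022222) / (0.11349) = 0.1958.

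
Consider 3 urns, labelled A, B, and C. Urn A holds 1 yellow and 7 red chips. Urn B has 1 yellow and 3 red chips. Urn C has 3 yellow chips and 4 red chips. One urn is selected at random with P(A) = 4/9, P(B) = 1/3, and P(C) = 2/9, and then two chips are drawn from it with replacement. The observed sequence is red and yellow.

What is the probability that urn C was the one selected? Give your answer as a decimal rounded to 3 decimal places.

0.329

The likelihood of the observed sequence under each hypothesis: P(data | urn A) = (7/8)(1/8) = 7/64; P(data | urn B) = (3/4)(1/4) = 3/16; P(data | urn C) = (4/7)(3/7) = 12/49.
Multiplying each by its prior: 4/9 · 7/64 = 7/144, 1/3 · 3/16 = 1/16, 2/9 · 12/49 = 8/147; these sum to 73/441.
Hence P(urn C | data) = (8/147) / (73/441) = 24/73.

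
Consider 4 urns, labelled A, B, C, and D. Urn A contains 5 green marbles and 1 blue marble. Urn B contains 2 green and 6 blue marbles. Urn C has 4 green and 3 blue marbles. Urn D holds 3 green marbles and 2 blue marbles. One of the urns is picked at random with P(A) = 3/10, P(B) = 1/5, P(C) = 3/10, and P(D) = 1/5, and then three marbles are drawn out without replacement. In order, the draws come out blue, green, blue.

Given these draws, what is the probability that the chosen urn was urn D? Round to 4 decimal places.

Under each hypothesis, the probability of the observed sequence is: P(data | urn A) = (1/6)(5/5)(0/4) = 0; P(data | urn B) = (6/8)(2/7)(5/6) = 5/28; P(data | urn C) = (3/7)(4/6)(2/5) = 4/35; P(data | urn D) = (2/5)(3/4)(1/3) = 1/10.
The prior-weighted likelihoods are 3/10 · 0 = 0, 1/5 · 5/28 = 1/28, 3/10 · 4/35 = 6/175, 1/5 · 1/10 = 1/50; these sum to 9/100.
Therefore the posterior P(urn D | data) = (1/50) / (9/100) = 2/9.

0.2222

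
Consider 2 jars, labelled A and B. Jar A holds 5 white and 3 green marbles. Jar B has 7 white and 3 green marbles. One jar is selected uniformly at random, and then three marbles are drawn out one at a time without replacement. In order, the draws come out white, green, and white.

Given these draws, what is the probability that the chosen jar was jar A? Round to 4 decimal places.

Compute the likelihood of the observed sequence for each case: P(data | jar A) = (5/8)(3/7)(4/6) = 5/28; P(data | jar B) = (7/10)(3/9)(6/8) = 7/40.
Multiplying each by its prior: 1/2 · 5/28 = 5/56, 1/2 · 7/40 = 7/80; summing to 99/560.
So P(jar A | data) = (5/56) / (99/560) = 50/99.

0.5051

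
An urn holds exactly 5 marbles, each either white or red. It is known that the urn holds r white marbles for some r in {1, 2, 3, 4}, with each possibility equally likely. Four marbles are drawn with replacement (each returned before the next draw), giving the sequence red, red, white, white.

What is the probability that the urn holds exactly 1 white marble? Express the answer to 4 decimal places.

0.1538

Compute the likelihood of the observed sequence for each case: P(data | r = 1) = (4/5)(4/5)(1/5)(1/5) = 16/625; P(data | r = 2) = (3/5)(3/5)(2/5)(2/5) = 36/625; P(data | r = 3) = (2/5)(2/5)(3/5)(3/5) = 36/625; P(data | r = 4) = (1/5)(1/5)(4/5)(4/5) = 16/625.
Multiplying each by its prior: 1/4 · 16/625 = 4/625, 1/4 · 36/625 = 9/625, 1/4 · 36/625 = 9/625, 1/4 · 16/625 = 4/625; summing to 26/625.
Therefore the posterior P(r = 1 | data) = (4/625) / (26/625) = 2/13.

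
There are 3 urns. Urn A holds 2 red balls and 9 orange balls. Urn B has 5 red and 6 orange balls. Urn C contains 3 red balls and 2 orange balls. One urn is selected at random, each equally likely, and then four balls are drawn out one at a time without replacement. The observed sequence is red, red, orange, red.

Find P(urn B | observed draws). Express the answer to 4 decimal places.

0.3125

The likelihood of the observed sequence under each hypothesis: P(data | urn A) = (2/11)(1/10)(9/9)(0/8) = 0; P(data | urn B) = (5/11)(4/10)(6/9)(3/8) = 1/22; P(data | urn C) = (3/5)(2/4)(2/3)(1/2) = 1/10.
The prior-weighted likelihoods are 1/3 · 0 = 0, 1/3 · 1/22 = 1/66, 1/3 · 1/10 = 1/30; these sum to 8/165.
So P(urn B | data) = (1/66) / (8/165) = 5/16.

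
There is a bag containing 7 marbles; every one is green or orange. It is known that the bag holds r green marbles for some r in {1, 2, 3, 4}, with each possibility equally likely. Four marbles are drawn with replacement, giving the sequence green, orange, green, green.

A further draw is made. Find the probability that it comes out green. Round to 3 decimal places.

Compute the likelihood of the observed sequence for each case: P(data | r = 1) = (1/7)(6/7)(1/7)(1/7) = 0.002499; P(data | r = 2) = (2/7)(5/7)(2/7)(2/7) = 0.01666; P(data | r = 3) = (3/7)(4/7)(3/7)(3/7) = 0.044981; P(data | r = 4) = (4/7)(3/7)(4/7)(4/7) = 0.079967.
Multiplying each by its prior: 1/4 · 0.002499 = 0.00062474, 1/4 · 0.01666 = 0.0041649, 1/4 · 0.044981 = 0.011245, 1/4 · 0.079967 = 0.019992; these sum to 0.036027.
Normalising, the posterior is P(r = 1 | data) = 0.017341, P(r = 2 | data) = 0.11561, P(r = 3 | data) = 0.31214, P(r = 4 | data) = 0.55491.
Averaging over the posterior, P(green next | data) = (1/7)(0.017341) + (2/7)(0.11561) + (3/7)(0.31214) + (4/7)(0.55491) = 0.48637.

0.486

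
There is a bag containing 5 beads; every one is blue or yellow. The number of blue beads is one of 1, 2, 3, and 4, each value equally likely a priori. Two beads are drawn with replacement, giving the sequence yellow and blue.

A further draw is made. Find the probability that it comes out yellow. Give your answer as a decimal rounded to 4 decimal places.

0.5000

Compute the likelihood of the observed sequence for each case: P(data | r = 1) = (4/5)(1/5) = 4/25; P(data | r = 2) = (3/5)(2/5) = 6/25; P(data | r = 3) = (2/5)(3/5) = 6/25; P(data | r = 4) = (1/5)(4/5) = 4/25.
The prior-weighted likelihoods are 1/4 · 4/25 = 1/25, 1/4 · 6/25 = 3/50, 1/4 · 6/25 = 3/50, 1/4 · 4/25 = 1/25; these sum to 1/5.
Normalising, the posterior is P(r = 1 | data) = 1/5, P(r = 2 | data) = 3/10, P(r = 3 | data) = 3/10, P(r = 4 | data) = 1/5.
Averaging over the posterior, P(yellow next | data) = (4/5)(1/5) + (3/5)(3/10) + (2/5)(3/10) + (1/5)(1/5) = 1/2.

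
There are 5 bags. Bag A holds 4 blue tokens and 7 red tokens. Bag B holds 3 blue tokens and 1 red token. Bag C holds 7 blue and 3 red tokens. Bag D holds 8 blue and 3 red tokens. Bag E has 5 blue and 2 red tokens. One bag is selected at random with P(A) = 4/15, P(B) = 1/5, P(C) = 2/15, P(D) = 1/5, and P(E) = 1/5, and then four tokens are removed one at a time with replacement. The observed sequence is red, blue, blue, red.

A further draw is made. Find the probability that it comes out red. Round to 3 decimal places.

0.395

Under each hypothesis, the probability of the observed sequence is: P(data | bag A) = (7/11)(4/11)(4/11)(7/11) = 0.053548; P(data | bag B) = (1/4)(3/4)(3/4)(1/4) = 0.035156; P(data | bag C) = (3/10)(7/10)(7/10)(3/10) = 0.0441; P(data | bag D) = (3/11)(8/11)(8/11)(3/11) = 0.039342; P(data | bag E) = (2/7)(5/7)(5/7)(2/7) = 0.041649.
Multiplying each by its prior: 4/15 · 0.053548 = 0.01428, 1/5 · 0.035156 = 0.0070313, 2/15 · 0.0441 = 0.00588, 1/5 · 0.039342 = 0.0078683, 1/5 · 0.041649 = 0.0083299; these sum to 0.043389.
The posterior is then P(bag A | data) = 0.32911, P(bag B | data) = 0.16205, P(bag C | data) = 0.13552, P(bag D | data) = 0.18134, P(bag E | data) = 0.19198.
So P(red next | data) = Σ P(red next | H) P(H | data) = (7/11)(0.32911) + (1/4)(0.16205) + (3/10)(0.13552) + (3/11)(0.18134) + (2/7)(0.19198) = 0.39491.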